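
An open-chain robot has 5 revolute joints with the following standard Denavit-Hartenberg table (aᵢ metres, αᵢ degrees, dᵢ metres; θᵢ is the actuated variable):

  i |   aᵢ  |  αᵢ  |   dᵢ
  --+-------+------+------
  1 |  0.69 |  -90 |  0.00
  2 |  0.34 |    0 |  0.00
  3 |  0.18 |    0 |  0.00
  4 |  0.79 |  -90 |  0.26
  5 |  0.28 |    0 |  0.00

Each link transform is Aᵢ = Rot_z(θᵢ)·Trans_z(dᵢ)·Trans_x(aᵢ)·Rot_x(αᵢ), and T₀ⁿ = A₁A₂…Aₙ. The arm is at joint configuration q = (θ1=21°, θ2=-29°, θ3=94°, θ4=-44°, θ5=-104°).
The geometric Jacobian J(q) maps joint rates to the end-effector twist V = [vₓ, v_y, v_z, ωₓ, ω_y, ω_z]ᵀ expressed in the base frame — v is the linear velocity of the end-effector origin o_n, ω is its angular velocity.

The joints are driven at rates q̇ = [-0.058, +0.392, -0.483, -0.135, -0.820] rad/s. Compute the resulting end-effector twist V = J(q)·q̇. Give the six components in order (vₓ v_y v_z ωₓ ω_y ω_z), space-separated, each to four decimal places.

0.0194 -0.1600 0.1226 0.3553 -0.1057 0.7075

o_n = [1.4318, 1.1191, -0.2571]
J₁: ẑ×o_n = [-1.1191, 1.4318, 0.0000], ω = ẑ
J2: z=[-0.3584, 0.9336, 0.0000] o=[0.6442, 0.2473, 0.0000] → [-0.2401, -0.0921, -1.0477, -0.3584, 0.9336, 0.0000]
J3: z=[-0.3584, 0.9336, 0.0000] o=[0.9218, 0.3538, 0.1648] → [-0.3939, -0.1512, -0.7504, -0.3584, 0.9336, 0.0000]
J4: z=[-0.3584, 0.9336, 0.0000] o=[0.9928, 0.3811, 0.0017] → [-0.2416, -0.0928, -0.6743, -0.3584, 0.9336, 0.0000]
J5: z=[-0.3346, -0.1284, -0.9336] o=[1.5882, 0.8881, -0.2814] → [0.2125, 0.1541, -0.0974, -0.3346, -0.1284, -0.9336]
V = J·q̇ = [0.0194, -0.1600, 0.1226, 0.3553, -0.1057, 0.7075]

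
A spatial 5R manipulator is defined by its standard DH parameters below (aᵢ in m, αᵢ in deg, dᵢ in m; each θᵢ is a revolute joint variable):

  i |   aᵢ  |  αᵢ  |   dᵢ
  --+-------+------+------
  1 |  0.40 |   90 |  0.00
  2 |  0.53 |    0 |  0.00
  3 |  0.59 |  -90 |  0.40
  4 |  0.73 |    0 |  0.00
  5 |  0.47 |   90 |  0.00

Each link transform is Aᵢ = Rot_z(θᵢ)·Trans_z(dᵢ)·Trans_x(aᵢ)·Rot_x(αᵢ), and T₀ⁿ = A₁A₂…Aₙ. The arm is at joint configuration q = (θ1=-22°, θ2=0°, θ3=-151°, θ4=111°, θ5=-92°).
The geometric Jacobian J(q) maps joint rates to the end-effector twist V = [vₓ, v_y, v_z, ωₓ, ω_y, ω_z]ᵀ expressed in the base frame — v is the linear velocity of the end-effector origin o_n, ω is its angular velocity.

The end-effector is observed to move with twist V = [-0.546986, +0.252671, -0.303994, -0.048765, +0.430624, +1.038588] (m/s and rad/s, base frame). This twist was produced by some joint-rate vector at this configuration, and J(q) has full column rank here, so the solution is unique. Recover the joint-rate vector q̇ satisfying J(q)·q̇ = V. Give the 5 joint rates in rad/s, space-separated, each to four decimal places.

0.6660 -0.8820 0.5010 -0.1890 -0.2370

o_n = [0.3984, 0.3077, -0.3747]
J₁: ẑ×o_n = [-0.3077, 0.3984, 0.0000], ω = ẑ
J2: z=[-0.3746, -0.9272, 0.0000] o=[0.3709, -0.1498, 0.0000] → [0.3474, -0.1403, -0.1459, -0.3746, -0.9272, 0.0000]
J3: z=[-0.3746, -0.9272, 0.0000] o=[0.8623, -0.3484, 0.0000] → [0.3474, -0.1403, -0.6759, -0.3746, -0.9272, 0.0000]
J4: z=[0.4495, -0.1816, -0.8746] o=[0.2340, -0.5260, -0.2860] → [0.7452, -0.1039, 0.4046, 0.4495, -0.1816, -0.8746]
J5: z=[0.4495, -0.1816, -0.8746] o=[0.7014, 0.0202, -0.1592] → [0.2906, 0.3619, 0.0742, 0.4495, -0.1816, -0.8746]
q̇ = J⁺·V = [0.6660, -0.8820, 0.5010, -0.1890, -0.2370]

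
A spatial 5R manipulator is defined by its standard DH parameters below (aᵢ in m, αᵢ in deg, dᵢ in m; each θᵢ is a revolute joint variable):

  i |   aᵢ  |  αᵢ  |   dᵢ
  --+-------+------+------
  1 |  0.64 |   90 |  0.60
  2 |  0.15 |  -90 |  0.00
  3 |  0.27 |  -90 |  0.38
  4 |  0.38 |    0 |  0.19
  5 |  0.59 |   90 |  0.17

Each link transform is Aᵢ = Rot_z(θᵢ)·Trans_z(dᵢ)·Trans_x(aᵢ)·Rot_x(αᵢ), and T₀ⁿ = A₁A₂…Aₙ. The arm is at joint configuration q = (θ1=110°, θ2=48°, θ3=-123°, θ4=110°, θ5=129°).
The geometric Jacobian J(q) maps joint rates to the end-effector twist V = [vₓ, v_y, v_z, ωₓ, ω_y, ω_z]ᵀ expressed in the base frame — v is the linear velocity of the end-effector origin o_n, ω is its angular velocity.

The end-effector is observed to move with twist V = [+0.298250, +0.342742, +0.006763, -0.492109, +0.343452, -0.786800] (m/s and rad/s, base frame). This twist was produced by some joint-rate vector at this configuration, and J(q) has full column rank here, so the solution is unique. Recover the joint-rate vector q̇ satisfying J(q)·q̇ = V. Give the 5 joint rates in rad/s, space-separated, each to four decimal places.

o_n = [-0.1532, 0.5926, 1.3559]
J₁: ẑ×o_n = [-0.5926, -0.1532, 0.0000], ω = ẑ
J2: z=[0.9397, 0.3420, 0.0000] o=[-0.2189, 0.6014, 0.6000] → [0.2585, -0.7103, -0.0308, 0.9397, 0.3420, 0.0000]
J3: z=[0.2542, -0.6983, 0.6691] o=[-0.2532, 0.6957, 0.7115] → [-0.3810, -0.0969, 0.0436, 0.2542, -0.6983, 0.6691]
J4: z=[0.3199, 0.7136, 0.6233] o=[0.0898, 0.4153, 0.8565] → [0.2459, -0.3112, 0.2301, 0.3199, 0.7136, 0.6233]
J5: z=[0.3199, 0.7136, 0.6233] o=[-0.0588, 0.8075, 0.7885] → [0.5388, -0.2403, -0.0014, 0.3199, 0.7136, 0.6233]
q̇ = J⁺·V = [-0.2950, -0.3210, -0.6940, 0.1170, -0.1610]

-0.2950 -0.3210 -0.6940 0.1170 -0.1610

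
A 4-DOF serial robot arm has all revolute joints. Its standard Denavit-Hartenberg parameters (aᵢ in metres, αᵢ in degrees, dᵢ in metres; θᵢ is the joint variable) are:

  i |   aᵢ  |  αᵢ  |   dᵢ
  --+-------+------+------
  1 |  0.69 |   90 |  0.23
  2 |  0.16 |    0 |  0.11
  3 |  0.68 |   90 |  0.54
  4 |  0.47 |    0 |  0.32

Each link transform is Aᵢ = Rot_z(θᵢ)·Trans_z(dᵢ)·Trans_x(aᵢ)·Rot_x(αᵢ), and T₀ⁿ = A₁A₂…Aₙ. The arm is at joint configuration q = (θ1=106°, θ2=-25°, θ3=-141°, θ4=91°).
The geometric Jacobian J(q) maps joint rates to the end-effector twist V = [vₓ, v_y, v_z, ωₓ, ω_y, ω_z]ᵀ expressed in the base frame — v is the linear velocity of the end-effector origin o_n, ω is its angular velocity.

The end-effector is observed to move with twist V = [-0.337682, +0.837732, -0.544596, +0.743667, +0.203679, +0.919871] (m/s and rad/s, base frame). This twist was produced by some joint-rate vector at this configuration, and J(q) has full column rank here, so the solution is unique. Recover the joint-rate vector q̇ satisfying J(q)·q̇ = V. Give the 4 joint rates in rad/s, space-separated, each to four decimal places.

0.8830 0.0920 0.6790 0.0380

o_n = [1.0474, 0.4103, 0.3104]
J₁: ẑ×o_n = [-0.4103, 1.0474, 0.0000], ω = ẑ
J2: z=[0.9613, 0.2756, 0.0000] o=[-0.1902, 0.6633, 0.2300] → [0.0221, -0.0772, -0.5842, 0.9613, 0.2756, 0.0000]
J3: z=[0.9613, 0.2756, 0.0000] o=[-0.1244, 0.8330, 0.1624] → [0.0408, -0.1422, -0.7293, 0.9613, 0.2756, 0.0000]
J4: z=[0.0667, -0.2326, 0.9703] o=[0.5765, 0.3476, -0.0021] → [-0.1336, 0.4360, 0.1137, 0.0667, -0.2326, 0.9703]
q̇ = J⁺·V = [0.8830, 0.0920, 0.6790, 0.0380]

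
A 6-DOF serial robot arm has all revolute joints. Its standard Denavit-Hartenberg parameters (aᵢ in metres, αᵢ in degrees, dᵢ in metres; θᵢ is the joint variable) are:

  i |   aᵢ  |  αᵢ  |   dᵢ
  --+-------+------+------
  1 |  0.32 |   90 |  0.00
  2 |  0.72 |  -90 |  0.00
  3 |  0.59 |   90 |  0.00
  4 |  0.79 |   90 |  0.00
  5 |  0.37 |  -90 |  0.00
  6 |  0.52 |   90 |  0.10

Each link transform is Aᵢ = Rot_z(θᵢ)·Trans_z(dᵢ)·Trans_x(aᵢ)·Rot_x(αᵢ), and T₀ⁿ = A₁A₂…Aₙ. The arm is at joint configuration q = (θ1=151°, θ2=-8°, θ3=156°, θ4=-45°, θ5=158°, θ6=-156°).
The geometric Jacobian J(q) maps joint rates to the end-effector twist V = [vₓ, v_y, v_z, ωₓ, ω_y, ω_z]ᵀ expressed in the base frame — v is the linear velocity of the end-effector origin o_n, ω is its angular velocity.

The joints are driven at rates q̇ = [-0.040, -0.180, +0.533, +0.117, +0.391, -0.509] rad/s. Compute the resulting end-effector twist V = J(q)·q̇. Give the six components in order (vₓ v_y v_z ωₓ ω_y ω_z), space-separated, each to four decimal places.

0.7150 0.0606 0.2551 -0.6545 -0.3923 0.0292

o_n = [-0.0884, -0.2973, -0.7036]
J₁: ẑ×o_n = [0.2973, -0.0884, 0.0000], ω = ẑ
J2: z=[0.4848, 0.8746, 0.0000] o=[-0.2799, 0.1551, 0.0000] → [-0.6154, 0.3411, -0.3868, 0.4848, 0.8746, 0.0000]
J3: z=[-0.1217, 0.0675, 0.9903] o=[-0.9035, 0.5008, -0.1002] → [0.7497, 0.7337, 0.0422, -0.1217, 0.0675, 0.9903]
J4: z=[-0.7952, -0.6037, -0.0566] o=[-0.5530, 0.0322, -0.0252] → [0.3909, -0.5657, 0.5425, -0.7952, -0.6037, -0.0566]
J5: z=[-0.3340, 0.5140, -0.7901] o=[-0.1532, -0.4493, -0.5073] → [0.0192, -0.1167, -0.0840, -0.3340, 0.5140, -0.7901]
J6: z=[0.5477, 0.7881, 0.2811] o=[-0.4370, -0.3239, -0.3058] → [-0.3209, 0.3158, -0.2601, 0.5477, 0.7881, 0.2811]
V = J·q̇ = [0.7150, 0.0606, 0.2551, -0.6545, -0.3923, 0.0292]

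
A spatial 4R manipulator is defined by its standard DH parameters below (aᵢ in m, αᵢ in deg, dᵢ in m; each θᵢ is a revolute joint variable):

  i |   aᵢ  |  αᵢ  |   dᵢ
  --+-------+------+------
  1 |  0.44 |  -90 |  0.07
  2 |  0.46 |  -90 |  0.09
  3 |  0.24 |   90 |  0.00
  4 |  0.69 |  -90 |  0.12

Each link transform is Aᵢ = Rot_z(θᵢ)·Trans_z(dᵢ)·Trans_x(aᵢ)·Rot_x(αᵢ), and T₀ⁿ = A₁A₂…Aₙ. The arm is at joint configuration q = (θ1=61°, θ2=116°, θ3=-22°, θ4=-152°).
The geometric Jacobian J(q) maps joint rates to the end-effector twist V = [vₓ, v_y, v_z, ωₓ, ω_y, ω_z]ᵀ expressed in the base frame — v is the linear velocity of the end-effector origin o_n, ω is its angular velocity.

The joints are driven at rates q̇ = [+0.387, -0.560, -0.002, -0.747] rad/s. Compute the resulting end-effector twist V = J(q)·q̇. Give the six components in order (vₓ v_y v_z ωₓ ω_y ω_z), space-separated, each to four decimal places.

o_n = [0.2840, 0.6421, -0.1373]
J₁: ẑ×o_n = [-0.6421, 0.2840, 0.0000], ω = ẑ
J2: z=[-0.8746, 0.4848, 0.0000] o=[0.2133, 0.3848, 0.0700] → [-0.1005, -0.1813, -0.2593, -0.8746, 0.4848, 0.0000]
J3: z=[-0.4357, -0.7861, 0.4384] o=[0.0368, 0.2521, -0.3434] → [-0.3330, 0.1981, 0.0243, -0.4357, -0.7861, 0.4384]
J4: z=[-0.7313, 0.5931, 0.3367] o=[-0.0891, 0.2104, -0.5434] → [0.0955, 0.4226, -0.5370, -0.7313, 0.5931, 0.3367]
V = J·q̇ = [-0.2629, -0.1046, 0.5463, 1.0370, -0.7130, 0.1346]

-0.2629 -0.1046 0.5463 1.0370 -0.7130 0.1346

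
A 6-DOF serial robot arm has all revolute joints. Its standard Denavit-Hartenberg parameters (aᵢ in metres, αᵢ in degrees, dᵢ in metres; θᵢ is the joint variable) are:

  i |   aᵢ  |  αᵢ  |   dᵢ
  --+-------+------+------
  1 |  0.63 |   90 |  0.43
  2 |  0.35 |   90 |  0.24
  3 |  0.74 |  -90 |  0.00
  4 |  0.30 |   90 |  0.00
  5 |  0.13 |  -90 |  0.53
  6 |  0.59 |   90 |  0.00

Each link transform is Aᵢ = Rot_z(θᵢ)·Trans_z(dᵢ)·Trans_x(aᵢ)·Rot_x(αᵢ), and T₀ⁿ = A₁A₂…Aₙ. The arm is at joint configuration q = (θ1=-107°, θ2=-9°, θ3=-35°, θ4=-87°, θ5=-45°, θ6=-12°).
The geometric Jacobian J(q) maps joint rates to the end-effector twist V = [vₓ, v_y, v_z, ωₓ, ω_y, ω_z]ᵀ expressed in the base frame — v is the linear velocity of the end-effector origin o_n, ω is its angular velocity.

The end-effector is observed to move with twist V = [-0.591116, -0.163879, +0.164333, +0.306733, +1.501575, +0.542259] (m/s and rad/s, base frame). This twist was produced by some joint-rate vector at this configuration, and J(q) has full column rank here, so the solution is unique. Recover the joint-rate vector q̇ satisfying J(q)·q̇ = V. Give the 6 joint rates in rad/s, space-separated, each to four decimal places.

0.5690 0.8000 0.8660 -0.7530 0.8230 -0.9120

o_n = [0.0384, -0.7096, -0.4194]
J₁: ẑ×o_n = [0.7096, 0.0384, -0.0000], ω = ẑ
J2: z=[-0.9563, 0.2924, 0.0000] o=[-0.1842, -0.6025, 0.4300] → [-0.2483, -0.8123, 0.0374, -0.9563, 0.2924, 0.0000]
J3: z=[0.0457, 0.1496, -0.9877] o=[-0.5148, -0.8629, 0.3752] → [0.0325, -0.5100, -0.0757, 0.0457, 0.1496, -0.9877]
J4: z=[-0.9490, -0.3023, -0.0897] o=[-0.2839, -1.5595, 0.2804] → [0.2878, -0.6930, -0.7091, -0.9490, -0.3023, -0.0897]
J5: z=[-0.3091, 0.9480, 0.0763] o=[-0.2653, -1.5295, -0.0175] → [-0.4435, -0.1011, -0.5414, -0.3091, 0.9480, 0.0763]
J6: z=[-0.6272, -0.1429, -0.7656] o=[-0.3362, -0.9901, -0.0601] → [0.2661, -0.5122, -0.1224, -0.6272, -0.1429, -0.7656]
q̇ = J⁺·V = [0.5690, 0.8000, 0.8660, -0.7530, 0.8230, -0.9120]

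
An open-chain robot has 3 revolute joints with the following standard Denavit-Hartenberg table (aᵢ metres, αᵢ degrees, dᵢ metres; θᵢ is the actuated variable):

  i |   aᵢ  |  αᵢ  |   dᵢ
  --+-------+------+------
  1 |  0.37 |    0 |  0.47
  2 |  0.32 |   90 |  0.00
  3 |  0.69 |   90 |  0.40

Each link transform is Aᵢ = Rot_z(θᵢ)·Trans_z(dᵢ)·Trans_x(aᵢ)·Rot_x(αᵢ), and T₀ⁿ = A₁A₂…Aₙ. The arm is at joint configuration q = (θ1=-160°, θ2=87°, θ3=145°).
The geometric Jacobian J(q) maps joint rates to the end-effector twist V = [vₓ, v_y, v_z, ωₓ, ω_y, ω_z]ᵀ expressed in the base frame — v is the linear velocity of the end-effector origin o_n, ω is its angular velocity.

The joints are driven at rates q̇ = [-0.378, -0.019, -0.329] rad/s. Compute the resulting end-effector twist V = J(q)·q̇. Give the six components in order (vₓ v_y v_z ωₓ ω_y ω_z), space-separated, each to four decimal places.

o_n = [-0.8019, -0.0090, 0.8658]
J₁: ẑ×o_n = [0.0090, -0.8019, 0.0000], ω = ẑ
J2: z=[0.0000, 0.0000, 1.0000] o=[-0.3477, -0.1265, 0.4700] → [-0.1176, -0.4542, 0.0000, 0.0000, 0.0000, 1.0000]
J3: z=[-0.9563, -0.2924, 0.0000] o=[-0.2541, -0.4326, 0.4700] → [-0.1157, 0.3785, -0.5652, -0.9563, -0.2924, 0.0000]
V = J·q̇ = [0.0369, 0.1872, 0.1860, 0.3146, 0.0962, -0.3970]

0.0369 0.1872 0.1860 0.3146 0.0962 -0.3970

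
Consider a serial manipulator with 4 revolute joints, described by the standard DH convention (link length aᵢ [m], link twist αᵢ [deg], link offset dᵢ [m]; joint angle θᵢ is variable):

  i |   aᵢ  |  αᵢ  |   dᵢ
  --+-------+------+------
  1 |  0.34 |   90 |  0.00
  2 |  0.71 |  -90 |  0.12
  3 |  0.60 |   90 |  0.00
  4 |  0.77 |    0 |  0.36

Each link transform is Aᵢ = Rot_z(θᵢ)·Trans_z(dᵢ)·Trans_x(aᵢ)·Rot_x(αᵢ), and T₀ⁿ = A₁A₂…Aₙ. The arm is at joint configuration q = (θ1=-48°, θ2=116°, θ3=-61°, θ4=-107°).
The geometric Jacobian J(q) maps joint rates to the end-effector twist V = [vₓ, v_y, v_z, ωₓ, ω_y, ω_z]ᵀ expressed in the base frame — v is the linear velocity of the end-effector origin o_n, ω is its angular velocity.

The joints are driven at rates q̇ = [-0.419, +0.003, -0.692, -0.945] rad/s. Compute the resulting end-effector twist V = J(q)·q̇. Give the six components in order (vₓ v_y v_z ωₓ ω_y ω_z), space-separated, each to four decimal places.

0.1843 0.3735 -0.7077 0.5120 0.1116 0.6272

o_n = [0.0386, -0.9730, 0.8413]
J₁: ẑ×o_n = [0.9730, 0.0386, -0.0000], ω = ẑ
J2: z=[-0.7431, -0.6691, 0.0000] o=[0.2275, -0.2527, 0.0000] → [-0.5629, 0.6252, 0.4089, -0.7431, -0.6691, 0.0000]
J3: z=[-0.6014, 0.6679, -0.4384] o=[-0.0699, -0.1017, 0.6381] → [-0.2463, 0.0746, 0.4516, -0.6014, 0.6679, -0.4384]
J4: z=[-0.1037, -0.6093, -0.7861] o=[-0.5452, -0.3580, 0.8996] → [-0.4479, -0.4650, 0.4196, -0.1037, -0.6093, -0.7861]
V = J·q̇ = [0.1843, 0.3735, -0.7077, 0.5120, 0.1116, 0.6272]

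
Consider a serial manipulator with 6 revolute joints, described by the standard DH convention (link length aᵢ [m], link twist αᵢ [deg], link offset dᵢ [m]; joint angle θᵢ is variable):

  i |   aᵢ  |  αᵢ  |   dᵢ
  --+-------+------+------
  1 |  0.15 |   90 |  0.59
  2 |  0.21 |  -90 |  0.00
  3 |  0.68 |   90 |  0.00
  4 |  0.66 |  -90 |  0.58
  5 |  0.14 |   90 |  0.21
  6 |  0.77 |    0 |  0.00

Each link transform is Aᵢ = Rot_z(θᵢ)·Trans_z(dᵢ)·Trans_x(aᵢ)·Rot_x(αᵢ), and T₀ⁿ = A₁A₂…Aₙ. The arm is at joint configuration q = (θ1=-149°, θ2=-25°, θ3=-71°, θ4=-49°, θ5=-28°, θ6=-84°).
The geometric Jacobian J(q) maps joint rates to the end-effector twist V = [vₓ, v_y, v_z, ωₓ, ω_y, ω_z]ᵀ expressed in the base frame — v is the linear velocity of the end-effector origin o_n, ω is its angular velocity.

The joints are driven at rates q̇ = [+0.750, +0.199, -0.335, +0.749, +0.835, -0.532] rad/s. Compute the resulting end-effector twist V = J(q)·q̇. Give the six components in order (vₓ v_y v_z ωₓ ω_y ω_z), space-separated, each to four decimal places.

-1.3332 -0.1067 0.0671 -0.5405 0.8893 0.7744

o_n = [-0.1462, 1.0777, -0.2537]
J₁: ẑ×o_n = [-1.0777, -0.1462, 0.0000], ω = ẑ
J2: z=[-0.5150, 0.8572, 0.0000] o=[-0.1286, -0.0773, 0.5900] → [-0.7232, -0.4345, -0.5798, -0.5150, 0.8572, 0.0000]
J3: z=[-0.3623, -0.2177, 0.9063] o=[-0.2917, -0.1753, 0.5013] → [-0.9713, -0.1416, -0.4222, -0.3623, -0.2177, 0.9063]
J4: z=[0.5669, 0.7204, 0.3996] o=[-0.7948, 0.2725, 0.4077] → [-0.7982, 0.6341, -0.0109, 0.5669, 0.7204, 0.3996]
J5: z=[-0.7961, 0.3542, 0.4908] o=[-0.6060, 1.0839, 0.1284] → [-0.1323, -0.0785, -0.1579, -0.7961, 0.3542, 0.4908]
J6: z=[0.6000, 0.3562, 0.7163] o=[-0.7621, 1.2793, 0.1620] → [-0.0036, 0.6907, -0.3404, 0.6000, 0.3562, 0.7163]
V = J·q̇ = [-1.3332, -0.1067, 0.0671, -0.5405, 0.8893, 0.7744]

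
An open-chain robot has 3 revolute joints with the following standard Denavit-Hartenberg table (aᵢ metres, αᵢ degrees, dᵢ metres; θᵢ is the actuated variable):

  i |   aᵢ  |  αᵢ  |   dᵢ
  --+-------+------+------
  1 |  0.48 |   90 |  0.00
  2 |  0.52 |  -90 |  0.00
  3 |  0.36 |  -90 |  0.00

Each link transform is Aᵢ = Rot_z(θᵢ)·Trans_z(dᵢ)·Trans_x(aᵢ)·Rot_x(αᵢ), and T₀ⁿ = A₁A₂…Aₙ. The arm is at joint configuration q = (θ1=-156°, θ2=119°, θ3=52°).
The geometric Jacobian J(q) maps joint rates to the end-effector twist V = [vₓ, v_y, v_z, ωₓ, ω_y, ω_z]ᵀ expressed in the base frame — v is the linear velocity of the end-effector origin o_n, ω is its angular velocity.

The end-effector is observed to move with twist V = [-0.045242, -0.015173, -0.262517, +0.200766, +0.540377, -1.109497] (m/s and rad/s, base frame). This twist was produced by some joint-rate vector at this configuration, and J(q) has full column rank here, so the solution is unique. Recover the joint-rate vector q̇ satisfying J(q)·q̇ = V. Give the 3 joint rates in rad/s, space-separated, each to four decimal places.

o_n = [0.0054, -0.3081, 0.6487]
J₁: ẑ×o_n = [0.3081, 0.0054, -0.0000], ω = ẑ
J2: z=[-0.4067, 0.9135, 0.0000] o=[-0.4385, -0.1952, 0.0000] → [0.5926, 0.2638, -0.3596, -0.4067, 0.9135, 0.0000]
J3: z=[0.7990, 0.3557, -0.4848] o=[-0.2082, -0.0927, 0.4548] → [-0.0355, -0.2584, -0.2481, 0.7990, 0.3557, -0.4848]
q̇ = J⁺·V = [-0.8860, 0.4120, 0.4610]

-0.8860 0.4120 0.4610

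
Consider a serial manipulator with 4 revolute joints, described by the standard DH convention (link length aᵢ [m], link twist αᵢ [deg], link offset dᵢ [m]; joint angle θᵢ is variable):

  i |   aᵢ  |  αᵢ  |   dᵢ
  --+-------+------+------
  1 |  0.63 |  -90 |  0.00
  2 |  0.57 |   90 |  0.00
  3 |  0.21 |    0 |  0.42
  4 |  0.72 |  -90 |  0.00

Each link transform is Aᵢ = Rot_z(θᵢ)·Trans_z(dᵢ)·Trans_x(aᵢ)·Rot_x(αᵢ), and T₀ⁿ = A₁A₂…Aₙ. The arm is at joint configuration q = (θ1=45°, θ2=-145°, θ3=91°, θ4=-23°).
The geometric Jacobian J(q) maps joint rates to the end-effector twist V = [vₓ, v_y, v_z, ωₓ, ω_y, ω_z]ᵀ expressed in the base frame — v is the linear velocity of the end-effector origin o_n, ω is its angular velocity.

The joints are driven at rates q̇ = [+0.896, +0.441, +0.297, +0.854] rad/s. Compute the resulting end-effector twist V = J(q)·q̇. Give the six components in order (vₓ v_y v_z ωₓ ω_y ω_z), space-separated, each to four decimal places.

-0.0639 -0.0012 -0.0682 -0.7787 -0.1550 -0.0468

o_n = [-0.8296, 0.4114, 0.1355]
J₁: ẑ×o_n = [-0.4114, -0.8296, 0.0000], ω = ẑ
J2: z=[-0.7071, 0.7071, 0.0000] o=[0.4455, 0.4455, 0.0000] → [0.0958, 0.0958, 0.9258, -0.7071, 0.7071, 0.0000]
J3: z=[-0.4056, -0.4056, -0.8192] o=[0.1153, 0.1153, 0.3269] → [0.3202, 0.6964, -0.5033, -0.4056, -0.4056, -0.8192]
J4: z=[-0.4056, -0.4056, -0.8192] o=[-0.2014, 0.0956, -0.0192] → [0.1960, 0.5774, -0.3829, -0.4056, -0.4056, -0.8192]
V = J·q̇ = [-0.0639, -0.0012, -0.0682, -0.7787, -0.1550, -0.0468]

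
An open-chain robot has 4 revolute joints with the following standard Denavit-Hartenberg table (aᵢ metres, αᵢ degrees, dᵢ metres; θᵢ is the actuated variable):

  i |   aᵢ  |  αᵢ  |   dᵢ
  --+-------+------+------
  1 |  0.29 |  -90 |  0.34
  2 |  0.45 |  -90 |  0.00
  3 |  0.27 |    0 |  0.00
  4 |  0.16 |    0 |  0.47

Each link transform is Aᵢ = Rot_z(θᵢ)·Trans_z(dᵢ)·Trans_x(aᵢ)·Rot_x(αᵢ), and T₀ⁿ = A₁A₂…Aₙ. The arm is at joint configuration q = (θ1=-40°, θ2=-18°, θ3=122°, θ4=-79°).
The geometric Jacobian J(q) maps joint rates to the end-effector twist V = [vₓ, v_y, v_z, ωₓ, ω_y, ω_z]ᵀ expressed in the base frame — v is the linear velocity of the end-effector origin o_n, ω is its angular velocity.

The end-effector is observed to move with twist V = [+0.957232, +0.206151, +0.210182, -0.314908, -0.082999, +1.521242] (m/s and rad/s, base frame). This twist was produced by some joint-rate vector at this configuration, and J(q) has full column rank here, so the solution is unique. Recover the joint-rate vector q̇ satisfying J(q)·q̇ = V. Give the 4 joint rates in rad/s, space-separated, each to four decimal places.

0.9430 -0.2660 -0.6190 0.0110

o_n = [0.4250, -0.7979, 0.0240]
J₁: ẑ×o_n = [0.7979, 0.4250, -0.0000], ω = ẑ
J2: z=[0.6428, 0.7660, 0.0000] o=[0.2222, -0.1864, 0.3400] → [-0.2421, 0.2031, -0.5484, 0.6428, 0.7660, 0.0000]
J3: z=[0.2367, -0.1986, -0.9511] o=[0.5500, -0.4615, 0.4791] → [-0.2296, 0.2266, -0.1045, 0.2367, -0.1986, -0.9511]
J4: z=[0.2367, -0.1986, -0.9511] o=[0.2986, -0.5494, 0.4348] → [-0.1547, -0.0229, -0.0337, 0.2367, -0.1986, -0.9511]
q̇ = J⁺·V = [0.9430, -0.2660, -0.6190, 0.0110]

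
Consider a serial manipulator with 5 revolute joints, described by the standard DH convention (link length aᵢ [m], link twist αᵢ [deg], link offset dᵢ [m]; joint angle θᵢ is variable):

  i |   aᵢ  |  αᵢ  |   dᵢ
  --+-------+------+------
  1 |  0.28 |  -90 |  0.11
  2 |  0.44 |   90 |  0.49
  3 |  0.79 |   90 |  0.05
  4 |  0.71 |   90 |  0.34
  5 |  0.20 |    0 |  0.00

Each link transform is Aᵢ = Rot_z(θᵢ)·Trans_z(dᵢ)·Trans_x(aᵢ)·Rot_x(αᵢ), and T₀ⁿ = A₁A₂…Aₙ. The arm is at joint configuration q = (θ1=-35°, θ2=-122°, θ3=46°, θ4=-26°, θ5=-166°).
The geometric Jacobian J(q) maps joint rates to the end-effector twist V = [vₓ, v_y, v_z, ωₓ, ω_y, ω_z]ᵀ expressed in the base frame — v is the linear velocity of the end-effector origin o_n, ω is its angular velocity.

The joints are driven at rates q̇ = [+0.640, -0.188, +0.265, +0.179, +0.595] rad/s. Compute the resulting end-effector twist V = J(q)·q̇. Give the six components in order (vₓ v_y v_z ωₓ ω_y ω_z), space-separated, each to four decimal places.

-0.6894 0.6944 -0.3492 -0.0766 -0.5567 0.7385

o_n = [0.3738, 1.1901, 1.4930]
J₁: ẑ×o_n = [-1.1901, 0.3738, 0.0000], ω = ẑ
J2: z=[0.5736, 0.8192, 0.0000] o=[0.2294, -0.1606, 0.1100] → [1.1329, -0.7932, 0.6564, 0.5736, 0.8192, 0.0000]
J3: z=[-0.6947, 0.4864, -0.5299] o=[0.3194, 0.3745, 0.4831] → [0.9234, 0.6727, -0.5930, -0.6947, 0.4864, -0.5299]
J4: z=[-0.7107, -0.3504, 0.6100] o=[0.3724, 1.0311, 0.9220] → [-0.2970, 0.4066, -0.1125, -0.7107, -0.3504, 0.6100]
J5: z=[0.5757, -0.7881, 0.2180] o=[0.4179, 1.2714, 1.6703] → [0.1575, 0.0925, -0.0815, 0.5757, -0.7881, 0.2180]
V = J·q̇ = [-0.6894, 0.6944, -0.3492, -0.0766, -0.5567, 0.7385]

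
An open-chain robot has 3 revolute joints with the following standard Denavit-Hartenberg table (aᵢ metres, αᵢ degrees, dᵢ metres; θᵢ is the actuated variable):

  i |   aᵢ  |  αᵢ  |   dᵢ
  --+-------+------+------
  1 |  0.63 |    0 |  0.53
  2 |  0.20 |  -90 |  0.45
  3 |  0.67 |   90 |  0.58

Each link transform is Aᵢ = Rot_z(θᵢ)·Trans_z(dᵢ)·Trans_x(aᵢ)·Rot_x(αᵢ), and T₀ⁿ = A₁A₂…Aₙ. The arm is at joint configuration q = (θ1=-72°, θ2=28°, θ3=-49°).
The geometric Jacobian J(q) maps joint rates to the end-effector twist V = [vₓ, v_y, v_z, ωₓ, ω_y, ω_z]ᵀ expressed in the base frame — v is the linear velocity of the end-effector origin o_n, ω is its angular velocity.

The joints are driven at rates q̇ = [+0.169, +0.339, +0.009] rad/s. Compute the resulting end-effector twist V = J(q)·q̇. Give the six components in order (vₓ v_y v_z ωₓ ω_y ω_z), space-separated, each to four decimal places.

o_n = [1.0576, -0.6262, 1.4857]
J₁: ẑ×o_n = [0.6262, 1.0576, -0.0000], ω = ẑ
J2: z=[0.0000, 0.0000, 1.0000] o=[0.1947, -0.5992, 0.5300] → [0.0271, 0.8630, -0.0000, 0.0000, 0.0000, 1.0000]
J3: z=[0.6947, 0.7193, 0.0000] o=[0.3385, -0.7381, 0.9800] → [0.3637, -0.3513, -0.4396, 0.6947, 0.7193, 0.0000]
V = J·q̇ = [0.1183, 0.4681, -0.0040, 0.0063, 0.0065, 0.5080]

0.1183 0.4681 -0.0040 0.0063 0.0065 0.5080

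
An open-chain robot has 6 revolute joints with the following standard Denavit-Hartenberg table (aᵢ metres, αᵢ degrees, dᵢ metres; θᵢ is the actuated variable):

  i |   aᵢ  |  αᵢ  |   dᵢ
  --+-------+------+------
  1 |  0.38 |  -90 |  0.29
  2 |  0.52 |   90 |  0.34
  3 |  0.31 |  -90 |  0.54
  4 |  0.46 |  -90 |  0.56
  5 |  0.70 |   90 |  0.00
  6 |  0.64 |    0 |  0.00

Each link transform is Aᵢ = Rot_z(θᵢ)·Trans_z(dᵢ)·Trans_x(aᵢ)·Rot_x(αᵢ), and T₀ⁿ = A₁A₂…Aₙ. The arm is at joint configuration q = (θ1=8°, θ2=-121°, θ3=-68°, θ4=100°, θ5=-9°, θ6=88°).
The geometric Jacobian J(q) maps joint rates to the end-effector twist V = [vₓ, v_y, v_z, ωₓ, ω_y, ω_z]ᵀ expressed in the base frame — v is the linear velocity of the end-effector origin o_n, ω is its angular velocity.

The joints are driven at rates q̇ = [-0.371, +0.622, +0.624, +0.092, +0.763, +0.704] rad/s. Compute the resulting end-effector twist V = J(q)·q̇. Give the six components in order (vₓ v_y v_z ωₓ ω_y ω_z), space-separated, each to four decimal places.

o_n = [0.1712, 1.1123, 1.3623]
J₁: ẑ×o_n = [-1.1123, 0.1712, 0.0000], ω = ẑ
J2: z=[-0.1392, 0.9903, 0.0000] o=[0.3763, 0.0529, 0.2900] → [1.0619, 0.1492, 0.0557, -0.1392, 0.9903, 0.0000]
J3: z=[-0.8488, -0.1193, -0.5150] o=[0.0638, 0.3523, 0.7357] → [0.3167, 0.4765, -0.6323, -0.8488, -0.1193, -0.5150]
J4: z=[-0.5250, 0.3045, 0.7948] o=[-0.4138, -0.0051, 0.5571] → [-0.6428, 0.8877, -0.7648, -0.5250, 0.3045, 0.7948]
J5: z=[-0.0863, 0.9099, -0.4057] o=[-0.3184, 0.2950, 1.2099] → [0.4702, -0.1854, -0.5160, -0.0863, 0.9099, -0.4057]
J6: z=[-0.6510, 0.2567, 0.7143] o=[0.2095, 0.5230, 1.6090] → [-0.4843, -0.1880, -0.3738, -0.6510, 0.2567, 0.7143]
V = J·q̇ = [1.2295, 0.1345, -1.0871, -1.1887, 1.4445, -0.4259]

1.2295 0.1345 -1.0871 -1.1887 1.4445 -0.4259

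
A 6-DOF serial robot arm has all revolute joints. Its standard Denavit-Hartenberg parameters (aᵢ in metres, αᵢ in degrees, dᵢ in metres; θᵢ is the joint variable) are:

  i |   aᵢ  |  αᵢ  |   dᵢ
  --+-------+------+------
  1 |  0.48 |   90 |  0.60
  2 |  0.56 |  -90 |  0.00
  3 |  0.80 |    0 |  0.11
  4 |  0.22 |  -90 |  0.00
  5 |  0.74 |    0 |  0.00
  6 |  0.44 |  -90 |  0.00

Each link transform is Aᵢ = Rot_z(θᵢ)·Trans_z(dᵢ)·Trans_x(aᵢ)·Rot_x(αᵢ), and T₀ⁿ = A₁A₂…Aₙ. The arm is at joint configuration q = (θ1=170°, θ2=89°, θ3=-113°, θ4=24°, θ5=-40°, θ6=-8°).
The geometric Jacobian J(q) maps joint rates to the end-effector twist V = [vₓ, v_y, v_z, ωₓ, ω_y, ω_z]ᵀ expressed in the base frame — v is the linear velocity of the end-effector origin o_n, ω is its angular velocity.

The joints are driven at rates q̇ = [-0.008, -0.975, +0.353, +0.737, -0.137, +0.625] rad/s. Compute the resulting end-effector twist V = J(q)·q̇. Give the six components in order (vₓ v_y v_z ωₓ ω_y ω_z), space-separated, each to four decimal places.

o_n = [0.7370, 1.7156, 0.8822]
J₁: ẑ×o_n = [-1.7156, 0.7370, 0.0000], ω = ẑ
J2: z=[0.1736, 0.9848, 0.0000] o=[-0.4727, 0.0834, 0.6000] → [0.2779, -0.0490, -0.9079, 0.1736, 0.9848, 0.0000]
J3: z=[0.9847, -0.1736, 0.0175] o=[-0.4823, 0.0850, 1.1599] → [0.0198, 0.2948, 1.8173, 0.9847, -0.1736, 0.0175]
J4: z=[0.9847, -0.1736, 0.0175] o=[-0.2408, 0.7902, 0.8493] → [-0.0219, -0.0153, 1.0810, 0.9847, -0.1736, 0.0175]
J5: z=[-0.0202, -0.0142, 0.9997] o=[-0.2026, 1.0069, 0.8531] → [-0.7090, 0.9399, -0.0010, -0.0202, -0.0142, 0.9997]
J6: z=[-0.0202, -0.0142, 0.9997] o=[0.3640, 1.4825, 0.8713] → [-0.2332, 0.3731, 0.0006, -0.0202, -0.0142, 0.9997]
V = J·q̇ = [-0.3150, 0.2391, 2.3238, 0.8941, -1.1563, 0.4989]

-0.3150 0.2391 2.3238 0.8941 -1.1563 0.4989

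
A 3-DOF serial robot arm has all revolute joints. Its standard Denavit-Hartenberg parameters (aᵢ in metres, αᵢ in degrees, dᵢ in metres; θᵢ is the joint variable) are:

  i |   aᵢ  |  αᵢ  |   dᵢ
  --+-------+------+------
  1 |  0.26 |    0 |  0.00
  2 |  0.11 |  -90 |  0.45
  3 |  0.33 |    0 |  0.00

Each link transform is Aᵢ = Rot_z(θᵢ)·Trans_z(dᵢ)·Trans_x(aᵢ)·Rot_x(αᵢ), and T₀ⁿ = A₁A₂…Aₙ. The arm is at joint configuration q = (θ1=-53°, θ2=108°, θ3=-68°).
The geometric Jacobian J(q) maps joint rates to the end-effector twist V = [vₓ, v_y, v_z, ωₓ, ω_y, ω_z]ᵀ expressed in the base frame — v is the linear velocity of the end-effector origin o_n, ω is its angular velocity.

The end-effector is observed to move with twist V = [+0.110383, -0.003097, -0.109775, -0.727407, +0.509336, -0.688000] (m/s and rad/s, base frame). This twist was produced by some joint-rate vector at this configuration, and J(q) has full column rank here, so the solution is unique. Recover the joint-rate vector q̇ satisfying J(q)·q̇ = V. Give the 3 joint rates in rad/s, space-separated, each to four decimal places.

-0.8530 0.1650 0.8880

o_n = [0.2905, -0.0163, 0.7560]
J₁: ẑ×o_n = [0.0163, 0.2905, -0.0000], ω = ẑ
J2: z=[0.0000, 0.0000, 1.0000] o=[0.1565, -0.2076, 0.0000] → [-0.1914, 0.1340, 0.0000, 0.0000, 0.0000, 1.0000]
J3: z=[-0.8192, 0.5736, 0.0000] o=[0.2196, -0.1175, 0.4500] → [0.1755, 0.2506, -0.1236, -0.8192, 0.5736, 0.0000]
q̇ = J⁺·V = [-0.8530, 0.1650, 0.8880]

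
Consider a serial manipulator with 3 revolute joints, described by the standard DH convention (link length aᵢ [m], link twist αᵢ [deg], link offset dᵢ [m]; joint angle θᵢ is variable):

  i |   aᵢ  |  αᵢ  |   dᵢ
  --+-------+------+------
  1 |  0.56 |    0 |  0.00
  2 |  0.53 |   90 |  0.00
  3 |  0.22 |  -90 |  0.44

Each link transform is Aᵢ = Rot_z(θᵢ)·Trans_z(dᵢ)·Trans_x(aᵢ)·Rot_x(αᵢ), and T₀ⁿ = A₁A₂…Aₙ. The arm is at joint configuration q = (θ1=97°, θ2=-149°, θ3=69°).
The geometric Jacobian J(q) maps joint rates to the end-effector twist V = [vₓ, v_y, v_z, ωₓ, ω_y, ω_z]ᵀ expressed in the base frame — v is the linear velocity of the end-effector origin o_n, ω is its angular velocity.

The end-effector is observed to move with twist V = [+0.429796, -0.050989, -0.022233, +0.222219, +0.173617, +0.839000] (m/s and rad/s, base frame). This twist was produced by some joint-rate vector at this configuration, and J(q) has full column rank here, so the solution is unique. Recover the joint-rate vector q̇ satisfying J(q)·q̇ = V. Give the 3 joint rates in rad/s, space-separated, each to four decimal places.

o_n = [-0.0401, -0.1948, 0.2054]
J₁: ẑ×o_n = [0.1948, -0.0401, 0.0000], ω = ẑ
J2: z=[0.0000, 0.0000, 1.0000] o=[-0.0682, 0.5558, 0.0000] → [0.7507, 0.0281, -0.0000, 0.0000, 0.0000, 1.0000]
J3: z=[-0.7880, -0.6157, 0.0000] o=[0.2581, 0.1382, 0.0000] → [-0.1264, 0.1618, 0.0788, -0.7880, -0.6157, 0.0000]
q̇ = J⁺·V = [0.4240, 0.4150, -0.2820]

0.4240 0.4150 -0.2820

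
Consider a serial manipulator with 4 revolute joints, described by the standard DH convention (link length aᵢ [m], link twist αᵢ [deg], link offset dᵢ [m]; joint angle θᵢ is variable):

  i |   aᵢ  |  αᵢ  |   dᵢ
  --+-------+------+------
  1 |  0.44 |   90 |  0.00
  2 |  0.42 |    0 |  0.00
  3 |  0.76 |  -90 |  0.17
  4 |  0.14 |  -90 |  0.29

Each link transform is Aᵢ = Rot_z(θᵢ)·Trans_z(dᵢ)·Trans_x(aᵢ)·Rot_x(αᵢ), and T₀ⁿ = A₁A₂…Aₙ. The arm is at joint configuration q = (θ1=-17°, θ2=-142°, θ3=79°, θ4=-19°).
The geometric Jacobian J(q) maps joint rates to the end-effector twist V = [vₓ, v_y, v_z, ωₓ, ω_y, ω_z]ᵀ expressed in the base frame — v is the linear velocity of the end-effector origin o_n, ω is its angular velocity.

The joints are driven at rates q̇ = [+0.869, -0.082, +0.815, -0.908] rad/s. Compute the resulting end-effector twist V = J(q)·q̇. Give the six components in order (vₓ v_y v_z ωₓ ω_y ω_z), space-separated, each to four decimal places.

o_n = [0.6758, -0.4320, -0.9220]
J₁: ẑ×o_n = [0.4320, 0.6758, -0.0000], ω = ẑ
J2: z=[-0.2924, -0.9563, 0.0000] o=[0.4208, -0.1286, 0.0000] → [0.8817, -0.2696, 0.3326, -0.2924, -0.9563, 0.0000]
J3: z=[-0.2924, -0.9563, 0.0000] o=[0.1043, -0.0319, -0.2586] → [0.6345, -0.1940, 0.6635, -0.2924, -0.9563, 0.0000]
J4: z=[0.8521, -0.2605, 0.4540] o=[0.3845, -0.2953, -0.9357] → [0.0585, 0.1205, -0.0406, 0.8521, -0.2605, 0.4540]
V = J·q̇ = [0.7671, 0.3418, 0.5504, -0.9880, -0.4644, 0.4568]

0.7671 0.3418 0.5504 -0.9880 -0.4644 0.4568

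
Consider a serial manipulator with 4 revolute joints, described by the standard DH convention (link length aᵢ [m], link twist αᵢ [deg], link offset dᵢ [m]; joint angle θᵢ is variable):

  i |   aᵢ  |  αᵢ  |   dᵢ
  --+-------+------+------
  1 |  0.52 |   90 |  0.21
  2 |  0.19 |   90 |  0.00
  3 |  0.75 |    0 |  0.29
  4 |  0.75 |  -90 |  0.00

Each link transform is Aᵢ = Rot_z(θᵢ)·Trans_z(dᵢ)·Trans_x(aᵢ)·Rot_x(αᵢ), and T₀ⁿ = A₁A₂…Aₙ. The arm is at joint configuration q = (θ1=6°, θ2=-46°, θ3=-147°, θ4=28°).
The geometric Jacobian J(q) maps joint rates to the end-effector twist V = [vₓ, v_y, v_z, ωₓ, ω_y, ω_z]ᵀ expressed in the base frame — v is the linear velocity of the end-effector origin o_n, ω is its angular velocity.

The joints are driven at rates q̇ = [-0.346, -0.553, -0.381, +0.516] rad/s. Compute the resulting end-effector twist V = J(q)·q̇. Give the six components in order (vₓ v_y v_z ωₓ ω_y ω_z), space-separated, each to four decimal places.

0.5377 -0.0495 0.4719 -0.1544 0.5398 -0.4398

o_n = [-0.3561, 1.0329, 0.5859]
J₁: ẑ×o_n = [-1.0329, -0.3561, 0.0000], ω = ẑ
J2: z=[0.1045, -0.9945, 0.0000] o=[0.5172, 0.0544, 0.2100] → [-0.3738, -0.0393, -0.7661, 0.1045, -0.9945, 0.0000]
J3: z=[-0.7154, -0.0752, -0.6947] o=[0.6484, 0.0682, 0.0733] → [0.6316, 1.0645, -0.7657, -0.7154, -0.0752, -0.6947]
J4: z=[-0.7154, -0.0752, -0.6947] o=[-0.0363, 0.4069, 0.3243] → [0.4152, 0.4092, -0.4719, -0.7154, -0.0752, -0.6947]
V = J·q̇ = [0.5377, -0.0495, 0.4719, -0.1544, 0.5398, -0.4398]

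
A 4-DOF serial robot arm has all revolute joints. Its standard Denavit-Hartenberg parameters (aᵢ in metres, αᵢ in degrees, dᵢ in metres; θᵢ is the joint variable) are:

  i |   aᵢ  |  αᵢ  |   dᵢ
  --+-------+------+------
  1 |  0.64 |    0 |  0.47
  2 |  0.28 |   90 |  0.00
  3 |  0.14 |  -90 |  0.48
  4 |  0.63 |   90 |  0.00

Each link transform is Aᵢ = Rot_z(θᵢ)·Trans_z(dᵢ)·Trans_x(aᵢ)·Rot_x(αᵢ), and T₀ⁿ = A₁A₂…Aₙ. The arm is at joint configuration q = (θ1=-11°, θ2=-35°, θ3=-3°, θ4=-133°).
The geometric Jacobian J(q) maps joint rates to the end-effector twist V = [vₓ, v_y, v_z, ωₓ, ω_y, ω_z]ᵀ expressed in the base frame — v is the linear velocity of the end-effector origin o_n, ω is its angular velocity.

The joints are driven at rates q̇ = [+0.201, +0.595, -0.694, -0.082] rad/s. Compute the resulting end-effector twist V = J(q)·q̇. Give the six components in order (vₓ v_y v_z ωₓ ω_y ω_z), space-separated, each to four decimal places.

o_n = [-0.0549, -0.7690, 0.4852]
J₁: ẑ×o_n = [0.7690, -0.0549, 0.0000], ω = ẑ
J2: z=[0.0000, 0.0000, 1.0000] o=[0.6282, -0.1221, 0.4700] → [0.6468, -0.6832, 0.0000, 0.0000, 0.0000, 1.0000]
J3: z=[-0.7193, -0.6947, 0.0000] o=[0.8227, -0.3235, 0.4700] → [-0.0105, 0.0109, -0.2893, -0.7193, -0.6947, 0.0000]
J4: z=[0.0364, -0.0376, 0.9986] o=[0.5746, -0.7575, 0.4627] → [0.0106, -0.6294, -0.0241, 0.0364, -0.0376, 0.9986]
V = J·q̇ = [0.5459, -0.3735, 0.2027, 0.4962, 0.4852, 0.7141]

0.5459 -0.3735 0.2027 0.4962 0.4852 0.7141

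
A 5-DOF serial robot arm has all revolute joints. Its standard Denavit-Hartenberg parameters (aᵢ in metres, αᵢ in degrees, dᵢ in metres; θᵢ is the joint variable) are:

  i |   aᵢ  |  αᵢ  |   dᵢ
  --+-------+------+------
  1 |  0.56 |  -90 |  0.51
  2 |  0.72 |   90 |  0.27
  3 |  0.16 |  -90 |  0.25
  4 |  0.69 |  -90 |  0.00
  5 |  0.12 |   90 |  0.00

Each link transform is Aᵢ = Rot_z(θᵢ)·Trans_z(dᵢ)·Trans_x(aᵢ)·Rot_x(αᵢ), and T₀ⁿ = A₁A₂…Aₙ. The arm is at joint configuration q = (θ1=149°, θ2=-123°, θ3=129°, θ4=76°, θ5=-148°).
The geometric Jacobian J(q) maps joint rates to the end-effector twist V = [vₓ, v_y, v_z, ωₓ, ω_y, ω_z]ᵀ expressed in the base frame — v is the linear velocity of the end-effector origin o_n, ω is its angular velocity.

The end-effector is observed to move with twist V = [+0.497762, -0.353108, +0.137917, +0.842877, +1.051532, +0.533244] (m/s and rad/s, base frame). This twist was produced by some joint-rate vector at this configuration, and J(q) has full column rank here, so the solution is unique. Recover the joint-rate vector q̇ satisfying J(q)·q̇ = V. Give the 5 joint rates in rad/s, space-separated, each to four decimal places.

0.7870 -0.5200 0.4300 0.6020 0.5790

o_n = [-0.7258, -0.1063, 1.0875]
J₁: ẑ×o_n = [0.1063, -0.7258, 0.0000], ω = ẑ
J2: z=[-0.5150, -0.8572, 0.0000] o=[-0.4800, 0.2884, 0.5100] → [-0.4950, 0.2975, -0.0074, -0.5150, -0.8572, 0.0000]
J3: z=[0.7189, -0.4319, -0.5446] o=[-0.2829, -0.1450, 1.1138] → [0.0324, 0.2601, -0.1635, 0.7189, -0.4319, -0.5446]
J4: z=[-0.0387, 0.7574, -0.6518] o=[-0.2143, -0.3313, 0.8932] → [0.2938, 0.3409, 0.3787, -0.0387, 0.7574, -0.6518]
J5: z=[0.4995, 0.5796, 0.6439] o=[-0.8114, -0.1238, 1.1698] → [-0.0590, 0.0962, -0.0408, 0.4995, 0.5796, 0.6439]
q̇ = J⁺·V = [0.7870, -0.5200, 0.4300, 0.6020, 0.5790]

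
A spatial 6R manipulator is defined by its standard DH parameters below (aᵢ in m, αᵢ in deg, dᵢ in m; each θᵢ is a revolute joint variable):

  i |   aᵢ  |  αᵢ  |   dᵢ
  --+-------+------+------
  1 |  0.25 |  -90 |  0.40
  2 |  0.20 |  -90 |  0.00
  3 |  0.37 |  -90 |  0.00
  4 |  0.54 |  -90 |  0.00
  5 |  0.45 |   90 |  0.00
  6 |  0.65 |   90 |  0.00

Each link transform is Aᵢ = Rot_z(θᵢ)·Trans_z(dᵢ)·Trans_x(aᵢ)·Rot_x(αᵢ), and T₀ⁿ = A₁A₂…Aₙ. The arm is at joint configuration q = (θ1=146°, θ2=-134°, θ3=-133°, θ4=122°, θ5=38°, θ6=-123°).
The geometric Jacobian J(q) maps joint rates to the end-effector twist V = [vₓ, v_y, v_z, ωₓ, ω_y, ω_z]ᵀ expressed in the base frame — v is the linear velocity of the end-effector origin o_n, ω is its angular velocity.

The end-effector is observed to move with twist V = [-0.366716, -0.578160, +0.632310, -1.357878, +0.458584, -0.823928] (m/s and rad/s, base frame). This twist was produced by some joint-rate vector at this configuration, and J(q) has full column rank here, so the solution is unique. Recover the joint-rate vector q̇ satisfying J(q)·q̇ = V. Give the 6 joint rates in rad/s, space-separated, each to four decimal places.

o_n = [-0.0165, -0.3867, -0.2988]
J₁: ẑ×o_n = [0.3867, -0.0165, 0.0000], ω = ẑ
J2: z=[-0.5592, -0.8290, 0.0000] o=[-0.2073, 0.1398, 0.4000] → [0.5794, -0.3908, 0.4525, -0.5592, -0.8290, 0.0000]
J3: z=[-0.5964, 0.4022, 0.6947] o=[-0.0921, 0.0621, 0.5439] → [-0.0272, -0.4501, 0.2372, -0.5964, 0.4022, 0.6947]
J4: z=[0.0398, -0.8495, 0.5261] o=[-0.3887, -0.0642, 0.3624] → [0.7313, 0.2221, 0.3033, 0.0398, -0.8495, 0.5261]
J5: z=[0.3639, 0.5027, 0.7842] o=[0.1138, -0.1507, 0.1846] → [-0.0580, 0.0737, -0.0203, 0.3639, 0.5027, 0.7842]
J6: z=[0.6043, -0.7680, 0.2119] o=[0.4328, 0.0278, -0.0778] → [0.2576, 0.0383, -0.5956, 0.6043, -0.7680, 0.2119]
q̇ = J⁺·V = [-0.3340, 0.1890, 0.7840, -0.2700, -0.9460, -0.7110]

-0.3340 0.1890 0.7840 -0.2700 -0.9460 -0.7110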